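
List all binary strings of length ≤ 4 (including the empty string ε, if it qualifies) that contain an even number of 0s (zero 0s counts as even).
Checking every binary string of length 0 to 4:
  Length 0: accepted: ε | rejected: (none)
  Length 1: accepted: 1 | rejected: 0
  Length 2: accepted: 00, 11 | rejected: 01, 10
  Length 3: accepted: 001, 010, 100, 111 | rejected: 000, 011, 101, 110
  Length 4: accepted: 0000, 0011, 0101, 0110, 1001, 1010, 1100, 1111 | rejected: 0001, 0010, 0100, 0111, 1000, 1011, 1101, 1110
Total: 16 string(s).

Final answer: ε, 1, 00, 11, 001, 010, 100, 111, 0000, 0011, 0101, 0110, 1001, 1010, 1100, 1111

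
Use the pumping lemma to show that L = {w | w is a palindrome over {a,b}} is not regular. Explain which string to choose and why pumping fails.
Language: L = {w | w is a palindrome over {a,b}} (strings that read the same forwards and backwards)
Step 1: Assume for contradiction that L is regular, with pumping length p.
Step 2: Choose s = a^p b a^p. Then s ∈ L (it reads the same forwards and backwards) and |s| ≥ p.
Step 3: Consider any decomposition s = xyz with |xy| ≤ p and |y| > 0. Since |xy| ≤ p and the first p symbols of s are all a's, y = a^k for some k with 1 ≤ k ≤ p.
Step 4: Pumping up (i = 2): xy²z = a^(p+k) b a^p. Its reverse is a^p b a^(p+k) ≠ a^(p+k) b a^p (the single b is no longer in the middle), so xy²z is not a palindrome and xy²z ∉ L.
This contradicts the pumping lemma, so L is not regular.

Final answer: Choose s = a^p b a^p. Since |xy| ≤ p, y = a^k with k ≥ 1. Then xy²z = a^(p+k) b a^p is not a palindrome, so ∉ L.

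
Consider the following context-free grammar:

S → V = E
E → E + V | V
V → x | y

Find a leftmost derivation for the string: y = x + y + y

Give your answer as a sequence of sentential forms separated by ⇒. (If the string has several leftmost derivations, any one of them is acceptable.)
Start with S.
Step 1: the leftmost non-terminal is S; apply S → V = E:  V = E
Step 2: the leftmost non-terminal is V; apply V → y:  y = E
Step 3: the leftmost non-terminal is E; apply E → E + V:  y = E + V
Step 4: the leftmost non-terminal is E; apply E → E + V:  y = E + V + V
Step 5: the leftmost non-terminal is E; apply E → V:  y = V + V + V
Step 6: the leftmost non-terminal is V; apply V → x:  y = x + V + V
Step 7: the leftmost non-terminal is V; apply V → y:  y = x + y + V
Step 8: the leftmost non-terminal is V; apply V → y:  y = x + y + y

Final answer: S ⇒ V = E ⇒ y = E ⇒ y = E + V ⇒ y = E + V + V ⇒ y = V + V + V ⇒ y = x + V + V ⇒ y = x + y + V ⇒ y = x + y + y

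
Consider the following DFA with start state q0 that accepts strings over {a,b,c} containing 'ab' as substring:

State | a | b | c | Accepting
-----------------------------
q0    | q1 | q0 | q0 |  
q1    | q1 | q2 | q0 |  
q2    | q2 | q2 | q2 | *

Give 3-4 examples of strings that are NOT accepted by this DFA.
Any strings that end in a non-accepting state work; for example:
"aca": q0 → q1 → q0 → q1; q1 is not accepting → rejected
"bcca": q0 → q0 → q0 → q0 → q1; q1 is not accepting → rejected
"bccb": q0 → q0 → q0 → q0 → q0; q0 is not accepting → rejected
"cccb": q0 → q0 → q0 → q0 → q0; q0 is not accepting → rejected

Final answer: "aca", "bcca", "bccb", "cccb"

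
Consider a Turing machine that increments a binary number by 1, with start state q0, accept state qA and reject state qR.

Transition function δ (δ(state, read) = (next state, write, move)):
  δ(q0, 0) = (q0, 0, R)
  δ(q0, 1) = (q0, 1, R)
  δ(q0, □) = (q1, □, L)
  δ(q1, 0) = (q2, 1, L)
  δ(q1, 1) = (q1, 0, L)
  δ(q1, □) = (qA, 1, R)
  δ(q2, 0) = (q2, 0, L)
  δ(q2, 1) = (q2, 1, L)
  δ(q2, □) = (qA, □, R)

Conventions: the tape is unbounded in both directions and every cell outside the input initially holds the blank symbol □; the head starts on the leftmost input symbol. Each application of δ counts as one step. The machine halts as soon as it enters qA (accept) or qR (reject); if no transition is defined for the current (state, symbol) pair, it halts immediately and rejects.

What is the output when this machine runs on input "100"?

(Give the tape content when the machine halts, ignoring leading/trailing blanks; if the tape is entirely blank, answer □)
Step 0: [q0]100 (head at position 0)
Step 1: δ(q0, 1) = (q0, 1, R)  ⊢  1[q0]00 (head at position 1)
Step 2: δ(q0, 0) = (q0, 0, R)  ⊢  10[q0]0 (head at position 2)
Step 3: δ(q0, 0) = (q0, 0, R)  ⊢  100[q0]□ (head at position 3)
Step 4: δ(q0, □) = (q1, □, L)  ⊢  10[q1]0□ (head at position 2)
Step 5: δ(q1, 0) = (q2, 1, L)  ⊢  1[q2]01□ (head at position 1)
Step 6: δ(q2, 0) = (q2, 0, L)  ⊢  [q2]101□ (head at position 0)
Step 7: δ(q2, 1) = (q2, 1, L)  ⊢  [q2]□101□ (head at position -1)
Step 8: δ(q2, □) = (qA, □, R)  ⊢  □[qA]101□ (head at position 0)
The machine is in qA, so it halts and accepts.
Tape content when halted (ignoring surrounding blanks): 101

Final answer: Output: 101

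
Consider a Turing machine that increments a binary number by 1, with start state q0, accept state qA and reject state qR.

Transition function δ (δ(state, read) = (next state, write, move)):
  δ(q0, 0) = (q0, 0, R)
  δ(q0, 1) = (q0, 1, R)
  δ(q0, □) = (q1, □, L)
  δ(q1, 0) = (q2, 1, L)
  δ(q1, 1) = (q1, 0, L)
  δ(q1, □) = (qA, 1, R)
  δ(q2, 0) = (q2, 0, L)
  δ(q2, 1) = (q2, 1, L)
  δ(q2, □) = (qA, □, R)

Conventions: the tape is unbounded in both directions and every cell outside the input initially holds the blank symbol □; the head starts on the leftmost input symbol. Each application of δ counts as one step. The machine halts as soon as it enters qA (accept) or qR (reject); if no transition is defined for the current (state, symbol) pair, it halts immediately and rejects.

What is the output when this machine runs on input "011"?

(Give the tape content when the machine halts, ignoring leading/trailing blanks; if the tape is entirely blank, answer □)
Step 0: [q0]011 (head at position 0)
Step 1: δ(q0, 0) = (q0, 0, R)  ⊢  0[q0]11 (head at position 1)
Step 2: δ(q0, 1) = (q0, 1, R)  ⊢  01[q0]1 (head at position 2)
Step 3: δ(q0, 1) = (q0, 1, R)  ⊢  011[q0]□ (head at position 3)
Step 4: δ(q0, □) = (q1, □, L)  ⊢  01[q1]1□ (head at position 2)
Step 5: δ(q1, 1) = (q1, 0, L)  ⊢  0[q1]10□ (head at position 1)
Step 6: δ(q1, 1) = (q1, 0, L)  ⊢  [q1]000□ (head at position 0)
Step 7: δ(q1, 0) = (q2, 1, L)  ⊢  [q2]□100□ (head at position -1)
Step 8: δ(q2, □) = (qA, □, R)  ⊢  □[qA]100□ (head at position 0)
The machine is in qA, so it halts and accepts.
Tape content when halted (ignoring surrounding blanks): 100

Final answer: Output: 100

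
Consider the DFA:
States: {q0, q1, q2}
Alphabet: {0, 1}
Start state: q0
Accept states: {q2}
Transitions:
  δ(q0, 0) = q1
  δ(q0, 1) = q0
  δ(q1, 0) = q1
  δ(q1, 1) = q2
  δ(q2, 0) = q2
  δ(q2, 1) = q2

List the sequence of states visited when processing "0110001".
Starting at q0
Read '0': q0 -> q1
Read '1': q1 -> q2
Read '1': q2 -> q2
Read '0': q2 -> q2
Read '0': q2 -> q2
Read '0': q2 -> q2
Read '1': q2 -> q2

Final answer: q0 -> q1 -> q2 -> q2 -> q2 -> q2 -> q2 -> q2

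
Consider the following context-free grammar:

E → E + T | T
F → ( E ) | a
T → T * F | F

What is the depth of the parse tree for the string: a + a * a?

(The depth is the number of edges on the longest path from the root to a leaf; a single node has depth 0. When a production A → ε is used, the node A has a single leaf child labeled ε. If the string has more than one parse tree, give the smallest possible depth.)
The grammar is unambiguous; the parse tree of a + a * a is:
E → E + T at the root (depth 0).
  Left E (depth 1) → T (2) → F (3) → a (4).
  Right T (depth 1) → T * F; that T (2) → F (3) → a (4); F (2) → a (3).
The longest root-to-leaf paths have 4 edges.
Depth = 4.

Final answer: 4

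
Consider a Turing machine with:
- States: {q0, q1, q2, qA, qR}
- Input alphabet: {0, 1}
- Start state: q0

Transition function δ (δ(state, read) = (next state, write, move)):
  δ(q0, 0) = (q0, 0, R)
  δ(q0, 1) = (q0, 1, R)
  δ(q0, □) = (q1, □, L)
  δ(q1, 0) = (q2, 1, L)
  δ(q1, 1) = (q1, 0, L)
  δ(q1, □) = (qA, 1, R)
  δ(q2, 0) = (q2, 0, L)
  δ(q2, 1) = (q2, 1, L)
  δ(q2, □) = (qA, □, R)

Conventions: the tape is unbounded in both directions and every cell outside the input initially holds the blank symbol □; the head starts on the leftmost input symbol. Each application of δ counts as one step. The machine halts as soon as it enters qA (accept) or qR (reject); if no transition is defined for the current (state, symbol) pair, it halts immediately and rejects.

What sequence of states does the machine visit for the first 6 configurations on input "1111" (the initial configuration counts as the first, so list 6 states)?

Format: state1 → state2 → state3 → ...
Step 0: [q0]1111 (head at position 0)
Step 1: δ(q0, 1) = (q0, 1, R)  ⊢  1[q0]111 (head at position 1)
Step 2: δ(q0, 1) = (q0, 1, R)  ⊢  11[q0]11 (head at position 2)
Step 3: δ(q0, 1) = (q0, 1, R)  ⊢  111[q0]1 (head at position 3)
Step 4: δ(q0, 1) = (q0, 1, R)  ⊢  1111[q0]□ (head at position 4)
Step 5: δ(q0, □) = (q1, □, L)  ⊢  111[q1]1□ (head at position 3)
Reading off the states of these 6 configurations: q0 → q0 → q0 → q0 → q0 → q1

Final answer: q0 → q0 → q0 → q0 → q0 → q1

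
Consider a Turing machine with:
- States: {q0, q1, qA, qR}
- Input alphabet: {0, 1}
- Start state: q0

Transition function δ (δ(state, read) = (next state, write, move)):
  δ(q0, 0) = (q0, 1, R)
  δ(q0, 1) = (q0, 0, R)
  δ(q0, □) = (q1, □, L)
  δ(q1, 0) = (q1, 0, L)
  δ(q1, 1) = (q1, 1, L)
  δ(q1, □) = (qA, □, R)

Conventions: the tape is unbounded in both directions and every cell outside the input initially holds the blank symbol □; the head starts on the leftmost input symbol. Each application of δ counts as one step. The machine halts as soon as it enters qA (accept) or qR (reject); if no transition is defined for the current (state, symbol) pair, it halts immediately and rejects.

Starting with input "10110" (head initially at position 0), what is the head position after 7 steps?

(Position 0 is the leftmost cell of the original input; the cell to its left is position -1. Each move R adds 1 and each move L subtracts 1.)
Step 0: [q0]10110 (head at position 0)
Step 1: δ(q0, 1) = (q0, 0, R)  ⊢  0[q0]0110 (head at position 1)
Step 2: δ(q0, 0) = (q0, 1, R)  ⊢  01[q0]110 (head at position 2)
Step 3: δ(q0, 1) = (q0, 0, R)  ⊢  010[q0]10 (head at position 3)
Step 4: δ(q0, 1) = (q0, 0, R)  ⊢  0100[q0]0 (head at position 4)
Step 5: δ(q0, 0) = (q0, 1, R)  ⊢  01001[q0]□ (head at position 5)
Step 6: δ(q0, □) = (q1, □, L)  ⊢  0100[q1]1□ (head at position 4)
Step 7: δ(q1, 1) = (q1, 1, L)  ⊢  010[q1]01□ (head at position 3)
Head position after 7 steps: 3

Final answer: Position 3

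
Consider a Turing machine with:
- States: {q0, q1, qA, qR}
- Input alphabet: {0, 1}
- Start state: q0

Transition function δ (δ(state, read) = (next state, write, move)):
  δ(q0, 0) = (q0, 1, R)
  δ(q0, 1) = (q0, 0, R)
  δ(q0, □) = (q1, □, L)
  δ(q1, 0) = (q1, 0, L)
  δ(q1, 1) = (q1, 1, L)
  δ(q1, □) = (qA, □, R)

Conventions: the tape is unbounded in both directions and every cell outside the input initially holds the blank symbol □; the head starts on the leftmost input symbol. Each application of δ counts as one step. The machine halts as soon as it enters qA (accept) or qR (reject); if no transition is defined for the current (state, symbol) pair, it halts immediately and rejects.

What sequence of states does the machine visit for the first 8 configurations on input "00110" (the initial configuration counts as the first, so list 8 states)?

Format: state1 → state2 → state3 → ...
Step 0: [q0]00110 (head at position 0)
Step 1: δ(q0, 0) = (q0, 1, R)  ⊢  1[q0]0110 (head at position 1)
Step 2: δ(q0, 0) = (q0, 1, R)  ⊢  11[q0]110 (head at position 2)
Step 3: δ(q0, 1) = (q0, 0, R)  ⊢  110[q0]10 (head at position 3)
Step 4: δ(q0, 1) = (q0, 0, R)  ⊢  1100[q0]0 (head at position 4)
Step 5: δ(q0, 0) = (q0, 1, R)  ⊢  11001[q0]□ (head at position 5)
Step 6: δ(q0, □) = (q1, □, L)  ⊢  1100[q1]1□ (head at position 4)
Step 7: δ(q1, 1) = (q1, 1, L)  ⊢  110[q1]01□ (head at position 3)
Reading off the states of these 8 configurations: q0 → q0 → q0 → q0 → q0 → q0 → q1 → q1

Final answer: q0 → q0 → q0 → q0 → q0 → q0 → q1 → q1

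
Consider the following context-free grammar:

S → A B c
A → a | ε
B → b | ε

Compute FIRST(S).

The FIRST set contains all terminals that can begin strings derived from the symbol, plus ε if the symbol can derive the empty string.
FIRST(A) = {a, ε} (A → a | ε) and FIRST(B) = {b, ε} (B → b | ε).
For S → A B c: add FIRST(A) minus ε = {a}; A is nullable, so also add FIRST(B) minus ε = {b}; B is nullable too, so also add FIRST(c) = {c}. The terminal c is never erased, so S is not nullable and ε is not included.
FIRST(S) = {a, b, c}.

Final answer: {a, b, c}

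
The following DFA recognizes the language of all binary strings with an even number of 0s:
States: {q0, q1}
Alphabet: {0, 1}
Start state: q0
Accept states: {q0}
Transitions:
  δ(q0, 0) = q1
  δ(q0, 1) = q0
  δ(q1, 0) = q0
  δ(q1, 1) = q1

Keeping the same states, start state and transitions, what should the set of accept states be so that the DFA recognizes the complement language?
The DFA is complete (every state has a transition on every symbol), so the complement
is recognized by the same DFA with accepting and non-accepting states swapped.
Original accept states: {q0}
Complement accept states = All states - Original accept states
= {q0, q1} - {q0}
= {q1}
Complement language: strings with an ODD number of 0s

Final answer: {q1}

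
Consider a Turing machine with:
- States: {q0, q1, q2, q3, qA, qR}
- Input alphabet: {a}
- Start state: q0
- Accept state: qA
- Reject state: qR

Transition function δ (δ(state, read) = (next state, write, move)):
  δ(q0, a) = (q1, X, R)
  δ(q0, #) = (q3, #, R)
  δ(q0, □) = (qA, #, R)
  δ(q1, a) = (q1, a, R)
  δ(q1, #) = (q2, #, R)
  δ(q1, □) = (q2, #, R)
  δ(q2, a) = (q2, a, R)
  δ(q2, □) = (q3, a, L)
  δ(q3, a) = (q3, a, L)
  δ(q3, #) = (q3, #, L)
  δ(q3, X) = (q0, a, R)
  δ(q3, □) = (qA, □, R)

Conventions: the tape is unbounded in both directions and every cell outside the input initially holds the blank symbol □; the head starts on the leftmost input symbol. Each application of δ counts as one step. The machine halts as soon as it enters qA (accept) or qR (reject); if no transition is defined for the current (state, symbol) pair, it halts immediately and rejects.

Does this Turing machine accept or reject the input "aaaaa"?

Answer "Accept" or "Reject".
Trace (configuration after each step, as tape_left[state]tape_right with head position):
Step 0: [q0]aaaaa (head at position 0)
Step 1: X[q1]aaaa (head 1)
Step 2: Xa[q1]aaa (head 2)
Step 3: Xaa[q1]aa (head 3)
Step 4: Xaaa[q1]a (head 4)
Step 5: Xaaaa[q1]□ (head 5)
Step 6: Xaaaa#[q2]□ (head 6)
Step 7: Xaaaa[q3]#a (head 5)
Step 8: Xaaa[q3]a#a (head 4)
Step 9: Xaa[q3]aa#a (head 3)
Step 10: Xa[q3]aaa#a (head 2)
Step 11: X[q3]aaaa#a (head 1)
Step 12: [q3]Xaaaa#a (head 0)
Step 13: a[q0]aaaa#a (head 1)
Step 14: aX[q1]aaa#a (head 2)
Step 15: aXa[q1]aa#a (head 3)
Step 16: aXaa[q1]a#a (head 4)
Step 17: aXaaa[q1]#a (head 5)
Step 18: aXaaa#[q2]a (head 6)
Step 19: aXaaa#a[q2]□ (head 7)
Step 20: aXaaa#[q3]aa (head 6)
Step 21: aXaaa[q3]#aa (head 5)
Step 22: aXaa[q3]a#aa (head 4)
Step 23: aXa[q3]aa#aa (head 3)
Step 24: aX[q3]aaa#aa (head 2)
Step 25: a[q3]Xaaa#aa (head 1)
Step 26: aa[q0]aaa#aa (head 2)
Step 27: aaX[q1]aa#aa (head 3)
Step 28: aaXa[q1]a#aa (head 4)
Step 29: aaXaa[q1]#aa (head 5)
Step 30: aaXaa#[q2]aa (head 6)
Step 31: aaXaa#a[q2]a (head 7)
Step 32: aaXaa#aa[q2]□ (head 8)
Step 33: aaXaa#a[q3]aa (head 7)
Step 34: aaXaa#[q3]aaa (head 6)
Step 35: aaXaa[q3]#aaa (head 5)
Step 36: aaXa[q3]a#aaa (head 4)
Step 37: aaX[q3]aa#aaa (head 3)
Step 38: aa[q3]Xaa#aaa (head 2)
Step 39: aaa[q0]aa#aaa (head 3)
Step 40: aaaX[q1]a#aaa (head 4)
Step 41: aaaXa[q1]#aaa (head 5)
Step 42: aaaXa#[q2]aaa (head 6)
Step 43: aaaXa#a[q2]aa (head 7)
Step 44: aaaXa#aa[q2]a (head 8)
Step 45: aaaXa#aaa[q2]□ (head 9)
Step 46: aaaXa#aa[q3]aa (head 8)
Step 47: aaaXa#a[q3]aaa (head 7)
Step 48: aaaXa#[q3]aaaa (head 6)
Step 49: aaaXa[q3]#aaaa (head 5)
Step 50: aaaX[q3]a#aaaa (head 4)
Step 51: aaa[q3]Xa#aaaa (head 3)
Step 52: aaaa[q0]a#aaaa (head 4)
Step 53: aaaaX[q1]#aaaa (head 5)
Step 54: aaaaX#[q2]aaaa (head 6)
Step 55: aaaaX#a[q2]aaa (head 7)
Step 56: aaaaX#aa[q2]aa (head 8)
Step 57: aaaaX#aaa[q2]a (head 9)
Step 58: aaaaX#aaaa[q2]□ (head 10)
Step 59: aaaaX#aaa[q3]aa (head 9)
Step 60: aaaaX#aa[q3]aaa (head 8)
Step 61: aaaaX#a[q3]aaaa (head 7)
Step 62: aaaaX#[q3]aaaaa (head 6)
Step 63: aaaaX[q3]#aaaaa (head 5)
Step 64: aaaa[q3]X#aaaaa (head 4)
Step 65: aaaaa[q0]#aaaaa (head 5)
Step 66: aaaaa#[q3]aaaaa (head 6)
Step 67: aaaaa[q3]#aaaaa (head 5)
Step 68: aaaa[q3]a#aaaaa (head 4)
Step 69: aaa[q3]aa#aaaaa (head 3)
Step 70: aa[q3]aaa#aaaaa (head 2)
Step 71: a[q3]aaaa#aaaaa (head 1)
Step 72: [q3]aaaaa#aaaaa (head 0)
Step 73: [q3]□aaaaa#aaaaa (head -1)
Step 74: □[qA]aaaaa#aaaaa (head 0)
The machine is in qA, so it halts and accepts.

Final answer: Accept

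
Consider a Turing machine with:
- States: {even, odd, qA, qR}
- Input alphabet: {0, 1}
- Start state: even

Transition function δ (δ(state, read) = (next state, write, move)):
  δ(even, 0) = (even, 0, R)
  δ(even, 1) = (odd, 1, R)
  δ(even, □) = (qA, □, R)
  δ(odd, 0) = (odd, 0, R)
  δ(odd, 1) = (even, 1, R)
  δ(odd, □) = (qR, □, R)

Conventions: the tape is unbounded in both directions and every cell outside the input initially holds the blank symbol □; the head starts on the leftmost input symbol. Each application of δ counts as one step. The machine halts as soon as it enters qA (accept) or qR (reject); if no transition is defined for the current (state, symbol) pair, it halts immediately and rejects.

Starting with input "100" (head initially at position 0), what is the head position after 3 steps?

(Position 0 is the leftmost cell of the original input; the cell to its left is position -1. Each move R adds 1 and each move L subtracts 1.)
Step 0: [even]100 (head at position 0)
Step 1: δ(even, 1) = (odd, 1, R)  ⊢  1[odd]00 (head at position 1)
Step 2: δ(odd, 0) = (odd, 0, R)  ⊢  10[odd]0 (head at position 2)
Step 3: δ(odd, 0) = (odd, 0, R)  ⊢  100[odd]□ (head at position 3)
Head position after 3 steps: 3

Final answer: Position 3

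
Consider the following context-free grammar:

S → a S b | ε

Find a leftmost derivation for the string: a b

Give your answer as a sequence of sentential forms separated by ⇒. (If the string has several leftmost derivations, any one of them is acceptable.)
Start with S.
Step 1: the leftmost non-terminal is S; apply S → a S b:  a S b
Step 2: the leftmost non-terminal is S; apply S → ε:  a b

Final answer: S ⇒ a S b ⇒ a b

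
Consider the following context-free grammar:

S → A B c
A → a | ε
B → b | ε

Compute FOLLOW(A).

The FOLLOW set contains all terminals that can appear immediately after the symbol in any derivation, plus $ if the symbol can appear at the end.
A occurs in S → A B c followed by B c. Add FIRST(B) minus ε = {b}; B is nullable (B → ε), so what follows B can also follow A: the terminal c. FOLLOW(A) = {b, c}.

Final answer: {b, c}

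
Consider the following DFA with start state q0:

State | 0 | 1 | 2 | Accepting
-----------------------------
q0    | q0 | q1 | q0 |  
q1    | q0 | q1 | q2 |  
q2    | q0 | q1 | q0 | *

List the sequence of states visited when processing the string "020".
q0 → q0 → q0 → q0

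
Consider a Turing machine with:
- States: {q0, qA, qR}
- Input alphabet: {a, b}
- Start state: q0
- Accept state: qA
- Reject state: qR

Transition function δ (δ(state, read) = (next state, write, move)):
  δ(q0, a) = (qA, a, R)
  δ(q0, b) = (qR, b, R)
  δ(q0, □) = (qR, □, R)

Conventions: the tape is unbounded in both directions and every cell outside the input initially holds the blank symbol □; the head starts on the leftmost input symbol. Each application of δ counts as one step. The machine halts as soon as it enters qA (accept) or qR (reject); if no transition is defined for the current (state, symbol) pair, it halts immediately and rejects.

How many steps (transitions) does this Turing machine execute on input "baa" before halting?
Step 0: [q0]baa (head at position 0)
Step 1: δ(q0, b) = (qR, b, R)  ⊢  b[qR]aa (head at position 1)
The machine is in qR, so it halts and rejects.
Number of transitions executed: 1.

Final answer: 1 steps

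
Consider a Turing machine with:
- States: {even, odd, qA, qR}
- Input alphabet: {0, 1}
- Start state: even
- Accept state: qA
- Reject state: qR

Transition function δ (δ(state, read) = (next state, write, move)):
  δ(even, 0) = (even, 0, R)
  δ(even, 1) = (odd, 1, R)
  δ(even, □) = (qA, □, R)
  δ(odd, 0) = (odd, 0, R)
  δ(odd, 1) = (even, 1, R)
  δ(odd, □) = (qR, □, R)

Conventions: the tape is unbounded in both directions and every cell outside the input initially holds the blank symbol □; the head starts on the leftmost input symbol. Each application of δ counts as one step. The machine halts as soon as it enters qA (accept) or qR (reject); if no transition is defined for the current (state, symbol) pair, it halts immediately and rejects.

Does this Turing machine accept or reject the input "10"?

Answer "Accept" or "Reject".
Step 0: [even]10 (head at position 0)
Step 1: δ(even, 1) = (odd, 1, R)  ⊢  1[odd]0 (head at position 1)
Step 2: δ(odd, 0) = (odd, 0, R)  ⊢  10[odd]□ (head at position 2)
Step 3: δ(odd, □) = (qR, □, R)  ⊢  10□[qR]□ (head at position 3)
The machine is in qR, so it halts and rejects.

Final answer: Reject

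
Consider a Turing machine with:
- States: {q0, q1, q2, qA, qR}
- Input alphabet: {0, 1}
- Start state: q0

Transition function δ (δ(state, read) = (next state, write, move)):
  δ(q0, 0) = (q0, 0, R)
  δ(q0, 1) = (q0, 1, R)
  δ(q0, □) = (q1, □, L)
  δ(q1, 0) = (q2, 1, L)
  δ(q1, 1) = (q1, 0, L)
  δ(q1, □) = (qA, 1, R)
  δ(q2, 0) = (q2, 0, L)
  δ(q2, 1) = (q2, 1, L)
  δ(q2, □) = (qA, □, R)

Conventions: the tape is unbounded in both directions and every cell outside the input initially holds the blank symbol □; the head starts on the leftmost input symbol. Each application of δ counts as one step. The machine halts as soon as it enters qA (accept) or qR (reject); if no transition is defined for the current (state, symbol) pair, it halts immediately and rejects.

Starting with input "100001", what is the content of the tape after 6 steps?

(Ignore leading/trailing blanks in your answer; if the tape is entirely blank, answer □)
Step 0: [q0]100001 (head at position 0)
Step 1: δ(q0, 1) = (q0, 1, R)  ⊢  1[q0]00001 (head at position 1)
Step 2: δ(q0, 0) = (q0, 0, R)  ⊢  10[q0]0001 (head at position 2)
Step 3: δ(q0, 0) = (q0, 0, R)  ⊢  100[q0]001 (head at position 3)
Step 4: δ(q0, 0) = (q0, 0, R)  ⊢  1000[q0]01 (head at position 4)
Step 5: δ(q0, 0) = (q0, 0, R)  ⊢  10000[q0]1 (head at position 5)
Step 6: δ(q0, 1) = (q0, 1, R)  ⊢  100001[q0]□ (head at position 6)
Tape after 6 steps (ignoring surrounding blanks): 100001

Final answer: Tape: 100001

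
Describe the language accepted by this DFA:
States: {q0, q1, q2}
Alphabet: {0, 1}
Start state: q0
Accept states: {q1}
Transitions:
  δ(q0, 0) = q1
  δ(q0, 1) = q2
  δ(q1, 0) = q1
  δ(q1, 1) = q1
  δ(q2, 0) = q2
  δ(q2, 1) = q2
Analyzing the DFA structure:
Start state: q0
Accept states: {q1}
Interpreting what each state remembers (checking against the transitions):
  q0: nothing has been read yet
  q1: the first symbol was 0
  q2: the first symbol was 1 (trap state)
  δ(q0, 0): in q0 (nothing has been read yet), after reading 0 we have: the first symbol was 0 → q1
  δ(q0, 1): in q0 (nothing has been read yet), after reading 1 we have: the first symbol was 1 (trap state) → q2
  δ(q1, 0): in q1 (the first symbol was 0), after reading 0 we have: the first symbol was 0 → q1
  δ(q1, 1): in q1 (the first symbol was 0), after reading 1 we have: the first symbol was 0 → q1
  δ(q2, 0): in q2 (the first symbol was 1 (trap state)), after reading 0 we have: the first symbol was 1 (trap state) → q2
  δ(q2, 1): in q2 (the first symbol was 1 (trap state)), after reading 1 we have: the first symbol was 1 (trap state) → q2
A string is accepted iff it ends in {q1}, i.e. the first symbol was 0.
Language: All binary strings starting with 0

Final answer: All binary strings starting with 0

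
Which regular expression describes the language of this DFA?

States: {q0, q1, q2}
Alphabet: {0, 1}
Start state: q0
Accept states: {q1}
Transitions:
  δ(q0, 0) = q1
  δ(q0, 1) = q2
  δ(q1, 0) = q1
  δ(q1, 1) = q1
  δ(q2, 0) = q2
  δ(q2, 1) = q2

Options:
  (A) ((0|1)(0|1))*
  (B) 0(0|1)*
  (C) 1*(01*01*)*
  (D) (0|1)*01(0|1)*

Testing sample strings against the DFA:
  '10100' -> rejected
  '10' -> rejected
  '01101' -> accepted
  '1110' -> rejected
Checking each option for a counterexample:
  (A) ((0|1)(0|1))*: ε is rejected by the DFA but matches the regex → eliminated
  (B) 0(0|1)*: agrees with the DFA on all strings of length ≤ 4
  (C) 1*(01*01*)*: ε is rejected by the DFA but matches the regex → eliminated
  (D) (0|1)*01(0|1)*: '0' is accepted by the DFA but does not match the regex → eliminated
Only (B) 0(0|1)* is consistent with the DFA.

Final answer: (B) 0(0|1)*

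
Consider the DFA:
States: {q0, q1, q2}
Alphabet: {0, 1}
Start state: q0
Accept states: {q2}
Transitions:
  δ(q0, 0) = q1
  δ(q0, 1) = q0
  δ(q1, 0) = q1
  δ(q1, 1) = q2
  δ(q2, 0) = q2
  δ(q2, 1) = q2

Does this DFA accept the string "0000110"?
Processing string "0000110":
  q0 --0--> q1
  q1 --0--> q1
  q1 --0--> q1
  q1 --0--> q1
  q1 --1--> q2
  q2 --1--> q2
  q2 --0--> q2
Final state: q2
Accept states: {q2}
q2 is an accept state, so the string is accepted.

Final answer: Yes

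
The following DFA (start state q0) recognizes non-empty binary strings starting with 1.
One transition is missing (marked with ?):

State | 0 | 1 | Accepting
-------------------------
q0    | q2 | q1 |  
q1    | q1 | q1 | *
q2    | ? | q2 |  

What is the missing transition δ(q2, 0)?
q2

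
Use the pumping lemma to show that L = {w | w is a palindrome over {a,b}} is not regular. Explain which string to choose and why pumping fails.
Language: L = {w | w is a palindrome over {a,b}} (strings that read the same forwards and backwards)
Step 1: Assume for contradiction that L is regular, with pumping length p.
Step 2: Choose s = a^p b a^p. Then s ∈ L (it reads the same forwards and backwards) and |s| ≥ p.
Step 3: Consider any decomposition s = xyz with |xy| ≤ p and |y| > 0. Since |xy| ≤ p and the first p symbols of s are all a's, y = a^k for some k with 1 ≤ k ≤ p.
Step 4: Pumping up (i = 2): xy²z = a^(p+k) b a^p. Its reverse is a^p b a^(p+k) ≠ a^(p+k) b a^p (the single b is no longer in the middle), so xy²z is not a palindrome and xy²z ∉ L.
This contradicts the pumping lemma, so L is not regular.

Final answer: Choose s = a^p b a^p. Since |xy| ≤ p, y = a^k with k ≥ 1. Then xy²z = a^(p+k) b a^p is not a palindrome, so ∉ L.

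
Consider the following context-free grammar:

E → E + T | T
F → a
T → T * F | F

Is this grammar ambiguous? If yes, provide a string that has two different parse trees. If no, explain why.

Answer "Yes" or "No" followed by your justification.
This is the standard stratified expression grammar: '+' is introduced only by the left-recursive rule E → E + T and '*' only by the left-recursive rule T → T * F, with F → a. For any string, the last '+' must be the one produced at the root E (everything after it is a T containing no '+'), and likewise within each T the last '*' is produced at its root. This fixes the parse tree uniquely (left-associative, '*' binding tighter than '+'), so every string has exactly one parse tree.

Final answer: No - the grammar is unambiguous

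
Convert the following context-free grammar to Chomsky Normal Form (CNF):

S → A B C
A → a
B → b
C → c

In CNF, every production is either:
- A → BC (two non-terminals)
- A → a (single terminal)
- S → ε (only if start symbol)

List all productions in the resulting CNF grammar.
The grammar has no ε-productions or unit productions to eliminate.
A → a is already in CNF (single terminal) – keep it.
B → b is already in CNF (single terminal) – keep it.
C → c is already in CNF (single terminal) – keep it.
S → A B C has 3 symbols on the right: break it into binary productions S → A X0, X0 → B C.
Resulting CNF grammar (5 productions): A → a; B → b; C → c; S → A X0; X0 → B C

Final answer: A → a; B → b; C → c; S → A X0; X0 → B C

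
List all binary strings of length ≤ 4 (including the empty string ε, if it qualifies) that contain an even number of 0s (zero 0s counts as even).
Checking every binary string of length 0 to 4:
  Length 0: accepted: ε | rejected: (none)
  Length 1: accepted: 1 | rejected: 0
  Length 2: accepted: 00, 11 | rejected: 01, 10
  Length 3: accepted: 001, 010, 100, 111 | rejected: 000, 011, 101, 110
  Length 4: accepted: 0000, 0011, 0101, 0110, 1001, 1010, 1100, 1111 | rejected: 0001, 0010, 0100, 0111, 1000, 1011, 1101, 1110
Total: 16 string(s).

Final answer: ε, 1, 00, 11, 001, 010, 100, 111, 0000, 0011, 0101, 0110, 1001, 1010, 1100, 1111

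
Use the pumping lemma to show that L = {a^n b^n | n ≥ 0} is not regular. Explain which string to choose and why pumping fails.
Language: L = {a^n b^n | n ≥ 0} (equal numbers of a's followed by b's)
Step 1: Assume for contradiction that L is regular, with pumping length p.
Step 2: Choose s = a^p b^p. Then s ∈ L (it has p a's followed by p b's) and |s| ≥ p.
Step 3: Consider any decomposition s = xyz with |xy| ≤ p and |y| > 0. Since |xy| ≤ p and the first p symbols of s are all a's, y = a^k for some k with 1 ≤ k ≤ p.
Step 4: Pumping up (i = 2): xy²z = a^(p+k) b^p, which has more a's than b's, so xy²z ∉ L.
This contradicts the pumping lemma, so L is not regular.

Final answer: Choose s = a^p b^p. Since |xy| ≤ p, y = a^k with k ≥ 1. Then xy²z = a^(p+k) b^p ∉ L.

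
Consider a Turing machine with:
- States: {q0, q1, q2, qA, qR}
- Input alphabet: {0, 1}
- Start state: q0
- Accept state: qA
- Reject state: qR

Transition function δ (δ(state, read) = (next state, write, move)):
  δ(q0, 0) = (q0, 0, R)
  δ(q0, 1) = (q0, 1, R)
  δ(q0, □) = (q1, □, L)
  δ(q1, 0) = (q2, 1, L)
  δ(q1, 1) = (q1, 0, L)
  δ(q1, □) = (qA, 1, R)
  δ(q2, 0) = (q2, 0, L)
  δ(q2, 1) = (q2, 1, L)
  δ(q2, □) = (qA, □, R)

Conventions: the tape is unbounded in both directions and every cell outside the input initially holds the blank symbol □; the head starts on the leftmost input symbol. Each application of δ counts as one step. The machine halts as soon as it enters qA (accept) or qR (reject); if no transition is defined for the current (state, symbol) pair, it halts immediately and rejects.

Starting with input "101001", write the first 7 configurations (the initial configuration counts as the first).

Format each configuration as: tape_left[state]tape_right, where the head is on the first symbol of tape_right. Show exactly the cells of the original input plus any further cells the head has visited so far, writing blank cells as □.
Step 0: [q0]101001 (head at position 0)
Step 1: δ(q0, 1) = (q0, 1, R)  ⊢  1[q0]01001 (head at position 1)
Step 2: δ(q0, 0) = (q0, 0, R)  ⊢  10[q0]1001 (head at position 2)
Step 3: δ(q0, 1) = (q0, 1, R)  ⊢  101[q0]001 (head at position 3)
Step 4: δ(q0, 0) = (q0, 0, R)  ⊢  1010[q0]01 (head at position 4)
Step 5: δ(q0, 0) = (q0, 0, R)  ⊢  10100[q0]1 (head at position 5)
Step 6: δ(q0, 1) = (q0, 1, R)  ⊢  101001[q0]□ (head at position 6)

Final answer: [q0]101001 ⊢ 1[q0]01001 ⊢ 10[q0]1001 ⊢ 101[q0]001 ⊢ 1010[q0]01 ⊢ 10100[q0]1 ⊢ 101001[q0]□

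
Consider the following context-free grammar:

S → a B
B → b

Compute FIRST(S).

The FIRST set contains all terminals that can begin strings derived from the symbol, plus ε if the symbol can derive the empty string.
S has the single production S → a B, whose right-hand side begins with the terminal a. So FIRST(S) = {a}.

Final answer: {a}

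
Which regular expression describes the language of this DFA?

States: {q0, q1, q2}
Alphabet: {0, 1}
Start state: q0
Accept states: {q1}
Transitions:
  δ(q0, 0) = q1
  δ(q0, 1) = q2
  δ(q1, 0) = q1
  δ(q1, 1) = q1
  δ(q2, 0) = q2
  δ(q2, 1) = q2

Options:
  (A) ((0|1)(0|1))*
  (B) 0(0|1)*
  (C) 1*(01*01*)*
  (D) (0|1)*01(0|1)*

Testing sample strings against the DFA:
  '11' -> rejected
  '01' -> accepted
  '0011' -> accepted
  '11111' -> rejected
Checking each option for a counterexample:
  (A) ((0|1)(0|1))*: ε is rejected by the DFA but matches the regex → eliminated
  (B) 0(0|1)*: agrees with the DFA on all strings of length ≤ 4
  (C) 1*(01*01*)*: ε is rejected by the DFA but matches the regex → eliminated
  (D) (0|1)*01(0|1)*: '0' is accepted by the DFA but does not match the regex → eliminated
Only (B) 0(0|1)* is consistent with the DFA.

Final answer: (B) 0(0|1)*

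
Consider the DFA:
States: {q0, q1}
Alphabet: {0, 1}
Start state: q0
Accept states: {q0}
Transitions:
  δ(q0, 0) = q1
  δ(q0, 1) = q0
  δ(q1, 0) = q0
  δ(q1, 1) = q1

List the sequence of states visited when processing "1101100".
Starting at q0
Read '1': q0 -> q0
Read '1': q0 -> q0
Read '0': q0 -> q1
Read '1': q1 -> q1
Read '1': q1 -> q1
Read '0': q1 -> q0
Read '0': q0 -> q1

Final answer: q0 -> q0 -> q0 -> q1 -> q1 -> q1 -> q0 -> q1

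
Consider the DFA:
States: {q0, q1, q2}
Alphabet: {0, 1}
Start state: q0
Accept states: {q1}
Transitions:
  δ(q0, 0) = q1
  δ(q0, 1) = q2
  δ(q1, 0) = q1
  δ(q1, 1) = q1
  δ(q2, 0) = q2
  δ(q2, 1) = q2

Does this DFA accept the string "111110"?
Processing string "111110":
  q0 --1--> q2
  q2 --1--> q2
  q2 --1--> q2
  q2 --1--> q2
  q2 --1--> q2
  q2 --0--> q2
Final state: q2
Accept states: {q1}
q2 is not an accept state, so the string is rejected.

Final answer: No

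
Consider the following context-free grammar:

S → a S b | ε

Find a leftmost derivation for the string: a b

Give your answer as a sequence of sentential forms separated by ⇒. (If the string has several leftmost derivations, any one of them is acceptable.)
Start with S.
Step 1: the leftmost non-terminal is S; apply S → a S b:  a S b
Step 2: the leftmost non-terminal is S; apply S → ε:  a b

Final answer: S ⇒ a S b ⇒ a b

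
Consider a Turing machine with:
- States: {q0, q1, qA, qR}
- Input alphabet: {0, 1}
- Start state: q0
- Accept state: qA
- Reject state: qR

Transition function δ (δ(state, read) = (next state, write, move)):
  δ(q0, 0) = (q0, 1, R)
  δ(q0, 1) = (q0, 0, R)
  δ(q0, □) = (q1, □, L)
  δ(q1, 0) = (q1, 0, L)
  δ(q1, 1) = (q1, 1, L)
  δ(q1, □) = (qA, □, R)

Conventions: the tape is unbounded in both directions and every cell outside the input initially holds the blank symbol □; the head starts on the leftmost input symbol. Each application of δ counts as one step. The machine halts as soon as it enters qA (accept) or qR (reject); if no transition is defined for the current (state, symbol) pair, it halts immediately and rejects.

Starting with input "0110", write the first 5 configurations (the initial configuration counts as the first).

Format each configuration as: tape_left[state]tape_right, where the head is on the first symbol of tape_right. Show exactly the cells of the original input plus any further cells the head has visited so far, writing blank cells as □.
Step 0: [q0]0110 (head at position 0)
Step 1: δ(q0, 0) = (q0, 1, R)  ⊢  1[q0]110 (head at position 1)
Step 2: δ(q0, 1) = (q0, 0, R)  ⊢  10[q0]10 (head at position 2)
Step 3: δ(q0, 1) = (q0, 0, R)  ⊢  100[q0]0 (head at position 3)
Step 4: δ(q0, 0) = (q0, 1, R)  ⊢  1001[q0]□ (head at position 4)

Final answer: [q0]0110 ⊢ 1[q0]110 ⊢ 10[q0]10 ⊢ 100[q0]0 ⊢ 1001[q0]□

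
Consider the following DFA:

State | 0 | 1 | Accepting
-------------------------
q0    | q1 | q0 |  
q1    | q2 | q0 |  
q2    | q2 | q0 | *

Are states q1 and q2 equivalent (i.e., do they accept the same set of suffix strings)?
Try the suffix ε (the empty string).
From q1: q1 — not accepting.
From q2: q2 — accepting.
The two states disagree on this suffix, so they are not equivalent.

Final answer: No. Distinguishing string: ε (the empty string) - accepted from q2 but not from q1.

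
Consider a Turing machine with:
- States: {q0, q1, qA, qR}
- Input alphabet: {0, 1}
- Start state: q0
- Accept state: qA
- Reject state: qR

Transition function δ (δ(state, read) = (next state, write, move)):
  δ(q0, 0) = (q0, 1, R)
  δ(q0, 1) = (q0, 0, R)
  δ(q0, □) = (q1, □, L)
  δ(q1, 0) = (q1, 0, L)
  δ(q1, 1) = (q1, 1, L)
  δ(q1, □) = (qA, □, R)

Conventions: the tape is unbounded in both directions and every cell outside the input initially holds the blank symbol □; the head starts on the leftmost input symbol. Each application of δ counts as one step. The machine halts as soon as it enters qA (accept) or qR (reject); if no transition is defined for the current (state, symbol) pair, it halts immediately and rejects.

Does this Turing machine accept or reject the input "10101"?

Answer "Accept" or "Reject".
Step 0: [q0]10101 (head at position 0)
Step 1: δ(q0, 1) = (q0, 0, R)  ⊢  0[q0]0101 (head at position 1)
Step 2: δ(q0, 0) = (q0, 1, R)  ⊢  01[q0]101 (head at position 2)
Step 3: δ(q0, 1) = (q0, 0, R)  ⊢  010[q0]01 (head at position 3)
Step 4: δ(q0, 0) = (q0, 1, R)  ⊢  0101[q0]1 (head at position 4)
Step 5: δ(q0, 1) = (q0, 0, R)  ⊢  01010[q0]□ (head at position 5)
Step 6: δ(q0, □) = (q1, □, L)  ⊢  0101[q1]0□ (head at position 4)
Step 7: δ(q1, 0) = (q1, 0, L)  ⊢  010[q1]10□ (head at position 3)
Step 8: δ(q1, 1) = (q1, 1, L)  ⊢  01[q1]010□ (head at position 2)
Step 9: δ(q1, 0) = (q1, 0, L)  ⊢  0[q1]1010□ (head at position 1)
Step 10: δ(q1, 1) = (q1, 1, L)  ⊢  [q1]01010□ (head at position 0)
Step 11: δ(q1, 0) = (q1, 0, L)  ⊢  [q1]□01010□ (head at position -1)
Step 12: δ(q1, □) = (qA, □, R)  ⊢  □[qA]01010□ (head at position 0)
The machine is in qA, so it halts and accepts.

Final answer: Accept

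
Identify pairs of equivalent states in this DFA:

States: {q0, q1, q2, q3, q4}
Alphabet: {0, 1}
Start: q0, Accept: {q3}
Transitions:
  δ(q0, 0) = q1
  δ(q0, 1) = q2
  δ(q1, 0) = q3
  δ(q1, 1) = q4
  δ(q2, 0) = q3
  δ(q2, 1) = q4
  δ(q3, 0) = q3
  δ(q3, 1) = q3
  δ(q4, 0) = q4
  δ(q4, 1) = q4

Using the table-filling algorithm:
Round 0 – mark pairs where exactly one state is accepting: (q0,q3), (q1,q3), (q2,q3), (q3,q4)
Round 1 – newly marked: (q0,q1) [on 0: q1 vs q3, already marked]; (q0,q2) [on 0: q1 vs q3, already marked]; (q1,q4) [on 0: q3 vs q4, already marked]; (q2,q4) [on 0: q3 vs q4, already marked]
Round 2 – newly marked: (q0,q4) [on 0: q1 vs q4, already marked]
No further pairs can be marked.
(q1, q2) unmarked: δ(q1,0)=q3, δ(q2,0)=q3; δ(q1,1)=q4, δ(q2,1)=q4 → equivalent
Equivalent pairs: (q1, q2)

Final answer: Equivalent pairs: (q1, q2)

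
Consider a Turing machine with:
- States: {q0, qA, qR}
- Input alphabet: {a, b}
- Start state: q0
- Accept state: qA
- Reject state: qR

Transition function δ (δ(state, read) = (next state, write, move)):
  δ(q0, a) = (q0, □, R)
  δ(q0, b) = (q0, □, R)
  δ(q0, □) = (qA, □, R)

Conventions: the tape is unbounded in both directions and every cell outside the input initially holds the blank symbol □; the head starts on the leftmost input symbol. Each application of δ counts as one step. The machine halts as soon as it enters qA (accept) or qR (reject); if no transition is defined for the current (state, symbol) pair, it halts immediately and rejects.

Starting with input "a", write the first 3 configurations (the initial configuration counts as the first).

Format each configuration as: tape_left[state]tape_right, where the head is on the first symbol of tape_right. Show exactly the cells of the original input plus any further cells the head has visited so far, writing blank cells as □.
Step 0: [q0]a (head at position 0)
Step 1: δ(q0, a) = (q0, □, R)  ⊢  □[q0]□ (head at position 1)
Step 2: δ(q0, □) = (qA, □, R)  ⊢  □□[qA]□ (head at position 2)

Final answer: [q0]a ⊢ □[q0]□ ⊢ □□[qA]□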